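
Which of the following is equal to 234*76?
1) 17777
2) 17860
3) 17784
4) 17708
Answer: 3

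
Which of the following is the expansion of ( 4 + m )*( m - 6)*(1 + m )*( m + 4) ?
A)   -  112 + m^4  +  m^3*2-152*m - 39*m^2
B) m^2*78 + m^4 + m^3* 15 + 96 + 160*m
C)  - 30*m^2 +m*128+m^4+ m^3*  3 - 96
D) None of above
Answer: D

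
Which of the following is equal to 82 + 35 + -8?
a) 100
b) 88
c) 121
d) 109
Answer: d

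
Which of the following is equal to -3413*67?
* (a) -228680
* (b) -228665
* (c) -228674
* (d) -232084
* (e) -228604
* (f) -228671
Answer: f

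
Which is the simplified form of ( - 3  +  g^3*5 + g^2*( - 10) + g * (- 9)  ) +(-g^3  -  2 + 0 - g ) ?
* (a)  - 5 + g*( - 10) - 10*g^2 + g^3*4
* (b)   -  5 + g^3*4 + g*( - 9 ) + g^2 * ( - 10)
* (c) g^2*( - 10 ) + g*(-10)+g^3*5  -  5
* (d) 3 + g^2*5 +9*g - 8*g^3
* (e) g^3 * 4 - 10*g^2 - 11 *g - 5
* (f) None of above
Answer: a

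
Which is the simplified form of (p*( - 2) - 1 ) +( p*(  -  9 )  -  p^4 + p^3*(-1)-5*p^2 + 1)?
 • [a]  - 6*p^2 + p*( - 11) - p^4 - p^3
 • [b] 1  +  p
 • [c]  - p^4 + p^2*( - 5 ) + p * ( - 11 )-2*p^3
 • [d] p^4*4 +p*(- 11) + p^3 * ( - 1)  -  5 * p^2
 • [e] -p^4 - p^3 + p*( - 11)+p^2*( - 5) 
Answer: e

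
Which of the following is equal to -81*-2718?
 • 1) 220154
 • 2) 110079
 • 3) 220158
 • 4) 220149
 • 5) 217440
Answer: 3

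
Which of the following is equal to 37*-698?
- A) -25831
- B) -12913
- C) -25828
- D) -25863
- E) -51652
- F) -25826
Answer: F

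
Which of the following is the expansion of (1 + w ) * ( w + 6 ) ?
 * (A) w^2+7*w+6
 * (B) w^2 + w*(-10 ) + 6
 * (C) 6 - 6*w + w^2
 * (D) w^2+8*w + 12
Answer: A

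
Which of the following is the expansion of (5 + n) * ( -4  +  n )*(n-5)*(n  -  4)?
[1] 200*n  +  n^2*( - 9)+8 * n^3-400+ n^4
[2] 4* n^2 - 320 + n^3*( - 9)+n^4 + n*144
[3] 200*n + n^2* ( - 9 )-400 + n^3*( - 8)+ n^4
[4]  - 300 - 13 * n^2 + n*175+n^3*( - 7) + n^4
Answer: 3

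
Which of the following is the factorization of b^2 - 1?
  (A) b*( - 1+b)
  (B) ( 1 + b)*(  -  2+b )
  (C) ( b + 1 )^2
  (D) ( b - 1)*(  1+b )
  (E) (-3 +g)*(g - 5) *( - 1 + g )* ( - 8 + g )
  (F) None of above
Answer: D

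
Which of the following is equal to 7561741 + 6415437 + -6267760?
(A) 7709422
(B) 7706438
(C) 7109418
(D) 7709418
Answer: D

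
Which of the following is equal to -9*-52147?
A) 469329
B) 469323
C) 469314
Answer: B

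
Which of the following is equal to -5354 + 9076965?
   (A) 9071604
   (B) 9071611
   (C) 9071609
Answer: B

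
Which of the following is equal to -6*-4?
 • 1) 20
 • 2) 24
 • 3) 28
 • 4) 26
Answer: 2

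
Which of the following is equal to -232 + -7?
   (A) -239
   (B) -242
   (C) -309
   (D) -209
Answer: A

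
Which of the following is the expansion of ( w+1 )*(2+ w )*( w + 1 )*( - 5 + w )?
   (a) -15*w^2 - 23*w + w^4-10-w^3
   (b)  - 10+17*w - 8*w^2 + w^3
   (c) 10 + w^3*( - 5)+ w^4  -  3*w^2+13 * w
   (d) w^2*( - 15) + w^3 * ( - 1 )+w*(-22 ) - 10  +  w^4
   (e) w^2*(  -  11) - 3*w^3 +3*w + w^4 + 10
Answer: a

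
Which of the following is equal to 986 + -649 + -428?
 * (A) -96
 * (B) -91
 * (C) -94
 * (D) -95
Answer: B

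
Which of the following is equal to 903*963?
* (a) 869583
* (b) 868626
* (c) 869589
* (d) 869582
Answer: c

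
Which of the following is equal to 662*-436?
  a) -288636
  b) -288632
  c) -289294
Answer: b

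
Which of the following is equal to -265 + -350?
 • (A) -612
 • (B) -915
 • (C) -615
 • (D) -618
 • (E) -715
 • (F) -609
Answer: C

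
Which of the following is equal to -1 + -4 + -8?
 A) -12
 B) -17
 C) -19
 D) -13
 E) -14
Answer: D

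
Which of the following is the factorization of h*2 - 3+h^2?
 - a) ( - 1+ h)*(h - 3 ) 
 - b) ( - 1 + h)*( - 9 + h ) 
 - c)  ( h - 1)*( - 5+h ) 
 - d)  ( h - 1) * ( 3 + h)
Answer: d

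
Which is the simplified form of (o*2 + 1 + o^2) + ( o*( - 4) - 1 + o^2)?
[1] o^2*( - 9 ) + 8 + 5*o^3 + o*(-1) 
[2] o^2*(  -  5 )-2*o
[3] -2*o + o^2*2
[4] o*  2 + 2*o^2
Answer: 3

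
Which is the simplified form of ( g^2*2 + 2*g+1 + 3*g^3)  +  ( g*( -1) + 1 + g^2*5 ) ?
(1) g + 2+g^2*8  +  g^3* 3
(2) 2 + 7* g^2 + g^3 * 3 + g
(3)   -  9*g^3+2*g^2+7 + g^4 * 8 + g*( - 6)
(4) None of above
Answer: 2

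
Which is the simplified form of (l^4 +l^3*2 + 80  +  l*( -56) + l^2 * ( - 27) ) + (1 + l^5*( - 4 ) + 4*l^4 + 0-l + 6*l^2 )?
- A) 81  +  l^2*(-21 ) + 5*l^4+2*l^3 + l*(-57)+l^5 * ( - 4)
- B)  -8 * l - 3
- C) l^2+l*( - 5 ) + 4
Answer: A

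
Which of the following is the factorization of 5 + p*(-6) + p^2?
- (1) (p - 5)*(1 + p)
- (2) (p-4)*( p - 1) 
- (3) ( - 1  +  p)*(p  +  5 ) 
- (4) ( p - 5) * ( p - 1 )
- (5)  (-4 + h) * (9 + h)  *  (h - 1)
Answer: 4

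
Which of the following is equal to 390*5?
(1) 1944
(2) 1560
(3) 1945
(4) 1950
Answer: 4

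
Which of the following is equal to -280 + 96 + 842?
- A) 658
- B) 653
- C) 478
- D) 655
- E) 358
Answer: A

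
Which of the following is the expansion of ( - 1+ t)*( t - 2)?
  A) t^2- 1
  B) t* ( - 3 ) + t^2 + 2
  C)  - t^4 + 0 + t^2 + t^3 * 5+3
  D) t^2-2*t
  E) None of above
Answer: B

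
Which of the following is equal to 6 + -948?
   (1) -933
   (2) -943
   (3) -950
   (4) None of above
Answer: 4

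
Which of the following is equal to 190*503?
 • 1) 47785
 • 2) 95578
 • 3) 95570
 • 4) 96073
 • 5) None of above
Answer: 3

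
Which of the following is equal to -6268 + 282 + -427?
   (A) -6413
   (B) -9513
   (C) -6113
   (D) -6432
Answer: A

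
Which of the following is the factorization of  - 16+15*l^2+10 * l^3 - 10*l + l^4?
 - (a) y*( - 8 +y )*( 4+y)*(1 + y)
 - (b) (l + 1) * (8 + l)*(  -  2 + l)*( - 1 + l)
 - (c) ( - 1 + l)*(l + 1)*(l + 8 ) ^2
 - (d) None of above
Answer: d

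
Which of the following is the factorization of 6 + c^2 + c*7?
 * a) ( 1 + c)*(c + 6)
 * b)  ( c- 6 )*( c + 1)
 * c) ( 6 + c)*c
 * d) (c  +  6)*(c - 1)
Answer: a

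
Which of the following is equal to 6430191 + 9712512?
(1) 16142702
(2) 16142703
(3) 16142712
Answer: 2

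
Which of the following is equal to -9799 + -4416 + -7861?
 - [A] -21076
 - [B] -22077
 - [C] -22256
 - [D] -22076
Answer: D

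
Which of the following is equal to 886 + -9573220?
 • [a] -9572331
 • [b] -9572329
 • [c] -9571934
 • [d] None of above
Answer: d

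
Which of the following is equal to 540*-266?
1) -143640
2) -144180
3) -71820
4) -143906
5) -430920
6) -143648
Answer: 1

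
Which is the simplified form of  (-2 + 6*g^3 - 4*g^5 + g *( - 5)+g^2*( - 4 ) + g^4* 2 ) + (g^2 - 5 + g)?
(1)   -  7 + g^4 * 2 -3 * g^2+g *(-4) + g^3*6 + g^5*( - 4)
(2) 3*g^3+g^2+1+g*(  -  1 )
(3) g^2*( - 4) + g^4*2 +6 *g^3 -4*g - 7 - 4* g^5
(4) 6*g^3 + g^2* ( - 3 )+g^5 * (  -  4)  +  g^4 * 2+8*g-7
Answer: 1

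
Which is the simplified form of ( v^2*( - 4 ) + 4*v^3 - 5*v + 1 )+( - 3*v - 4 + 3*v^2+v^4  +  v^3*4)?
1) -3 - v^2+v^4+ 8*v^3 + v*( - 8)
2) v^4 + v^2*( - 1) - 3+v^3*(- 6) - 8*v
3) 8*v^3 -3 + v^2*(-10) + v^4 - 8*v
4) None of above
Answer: 1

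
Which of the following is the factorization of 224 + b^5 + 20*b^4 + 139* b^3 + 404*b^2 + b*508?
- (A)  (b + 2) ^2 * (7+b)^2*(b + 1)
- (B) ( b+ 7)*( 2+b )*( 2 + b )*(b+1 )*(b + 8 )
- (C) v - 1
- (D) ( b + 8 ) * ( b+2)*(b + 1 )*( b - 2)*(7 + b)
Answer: B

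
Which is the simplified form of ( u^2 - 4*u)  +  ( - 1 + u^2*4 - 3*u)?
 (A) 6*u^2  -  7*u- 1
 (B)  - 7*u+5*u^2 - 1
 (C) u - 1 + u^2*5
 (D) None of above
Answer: B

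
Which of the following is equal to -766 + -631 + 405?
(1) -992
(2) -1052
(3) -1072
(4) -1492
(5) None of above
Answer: 1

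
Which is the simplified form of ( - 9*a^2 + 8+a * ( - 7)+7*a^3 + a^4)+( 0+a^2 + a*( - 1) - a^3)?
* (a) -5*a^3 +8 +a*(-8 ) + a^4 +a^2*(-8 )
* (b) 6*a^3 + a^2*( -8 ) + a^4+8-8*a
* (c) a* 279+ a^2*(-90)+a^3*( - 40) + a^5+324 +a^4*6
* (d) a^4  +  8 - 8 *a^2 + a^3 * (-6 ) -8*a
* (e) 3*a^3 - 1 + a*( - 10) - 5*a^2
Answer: b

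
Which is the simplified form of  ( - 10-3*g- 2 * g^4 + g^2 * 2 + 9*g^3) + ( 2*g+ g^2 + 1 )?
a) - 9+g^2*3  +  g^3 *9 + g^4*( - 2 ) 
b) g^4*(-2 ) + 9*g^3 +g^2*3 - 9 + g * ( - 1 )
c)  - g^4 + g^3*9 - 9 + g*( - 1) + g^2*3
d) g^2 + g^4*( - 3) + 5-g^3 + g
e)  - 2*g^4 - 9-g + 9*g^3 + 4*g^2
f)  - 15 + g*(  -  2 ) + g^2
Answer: b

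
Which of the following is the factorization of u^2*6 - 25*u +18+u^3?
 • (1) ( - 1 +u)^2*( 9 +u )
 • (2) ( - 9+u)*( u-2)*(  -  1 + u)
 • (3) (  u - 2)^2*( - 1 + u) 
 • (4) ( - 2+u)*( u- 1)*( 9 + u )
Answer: 4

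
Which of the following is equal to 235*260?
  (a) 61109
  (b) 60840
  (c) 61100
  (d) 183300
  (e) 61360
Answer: c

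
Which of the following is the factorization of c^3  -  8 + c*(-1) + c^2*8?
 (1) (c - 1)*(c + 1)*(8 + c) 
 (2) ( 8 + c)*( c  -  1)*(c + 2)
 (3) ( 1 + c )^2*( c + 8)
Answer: 1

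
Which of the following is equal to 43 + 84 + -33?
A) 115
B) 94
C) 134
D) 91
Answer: B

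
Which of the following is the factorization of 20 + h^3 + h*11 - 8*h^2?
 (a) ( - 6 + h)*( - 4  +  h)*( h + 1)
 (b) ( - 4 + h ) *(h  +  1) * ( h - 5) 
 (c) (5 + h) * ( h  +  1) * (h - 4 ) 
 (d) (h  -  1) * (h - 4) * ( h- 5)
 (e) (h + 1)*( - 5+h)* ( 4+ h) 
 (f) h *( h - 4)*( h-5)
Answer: b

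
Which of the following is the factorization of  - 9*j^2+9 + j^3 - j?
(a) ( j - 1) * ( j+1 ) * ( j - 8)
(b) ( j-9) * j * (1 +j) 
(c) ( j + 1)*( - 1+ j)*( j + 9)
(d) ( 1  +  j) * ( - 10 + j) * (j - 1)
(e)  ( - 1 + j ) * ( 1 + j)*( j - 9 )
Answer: e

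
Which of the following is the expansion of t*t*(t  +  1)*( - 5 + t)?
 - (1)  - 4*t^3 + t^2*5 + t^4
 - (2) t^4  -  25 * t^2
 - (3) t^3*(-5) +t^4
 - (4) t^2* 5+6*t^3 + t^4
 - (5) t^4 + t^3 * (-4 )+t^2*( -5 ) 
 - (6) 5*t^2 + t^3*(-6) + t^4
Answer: 5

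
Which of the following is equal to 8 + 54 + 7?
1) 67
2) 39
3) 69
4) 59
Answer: 3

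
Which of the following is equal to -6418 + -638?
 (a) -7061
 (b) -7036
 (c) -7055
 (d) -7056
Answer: d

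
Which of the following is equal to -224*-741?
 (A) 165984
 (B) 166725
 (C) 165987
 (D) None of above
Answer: A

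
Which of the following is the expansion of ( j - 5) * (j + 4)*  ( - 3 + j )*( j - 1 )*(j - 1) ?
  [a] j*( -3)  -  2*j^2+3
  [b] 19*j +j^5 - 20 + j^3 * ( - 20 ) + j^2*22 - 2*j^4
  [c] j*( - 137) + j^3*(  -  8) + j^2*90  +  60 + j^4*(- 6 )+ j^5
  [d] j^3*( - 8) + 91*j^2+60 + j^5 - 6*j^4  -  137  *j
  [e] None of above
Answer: c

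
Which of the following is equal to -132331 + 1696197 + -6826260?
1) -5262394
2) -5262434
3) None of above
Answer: 1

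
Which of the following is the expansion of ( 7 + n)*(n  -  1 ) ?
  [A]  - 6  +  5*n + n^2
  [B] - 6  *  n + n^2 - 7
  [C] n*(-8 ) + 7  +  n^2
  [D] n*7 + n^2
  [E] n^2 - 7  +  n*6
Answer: E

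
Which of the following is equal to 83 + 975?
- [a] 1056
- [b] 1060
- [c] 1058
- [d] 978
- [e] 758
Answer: c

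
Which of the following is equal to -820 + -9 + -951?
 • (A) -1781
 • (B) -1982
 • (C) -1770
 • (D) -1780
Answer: D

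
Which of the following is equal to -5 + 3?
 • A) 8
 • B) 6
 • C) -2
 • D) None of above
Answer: C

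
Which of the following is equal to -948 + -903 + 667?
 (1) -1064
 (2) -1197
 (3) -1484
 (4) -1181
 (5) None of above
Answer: 5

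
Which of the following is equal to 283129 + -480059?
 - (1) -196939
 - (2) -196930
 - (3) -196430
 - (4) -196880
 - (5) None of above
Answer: 2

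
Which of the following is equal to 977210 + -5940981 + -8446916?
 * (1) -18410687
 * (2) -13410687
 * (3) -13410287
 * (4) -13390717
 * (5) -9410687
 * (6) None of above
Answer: 2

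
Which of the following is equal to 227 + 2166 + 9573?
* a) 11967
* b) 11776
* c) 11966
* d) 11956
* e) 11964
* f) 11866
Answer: c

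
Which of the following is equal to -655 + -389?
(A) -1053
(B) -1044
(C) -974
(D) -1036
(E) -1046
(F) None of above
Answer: B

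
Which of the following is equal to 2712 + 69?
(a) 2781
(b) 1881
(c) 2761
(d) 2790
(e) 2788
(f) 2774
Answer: a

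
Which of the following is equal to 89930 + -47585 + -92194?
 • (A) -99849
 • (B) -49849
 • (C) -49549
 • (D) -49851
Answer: B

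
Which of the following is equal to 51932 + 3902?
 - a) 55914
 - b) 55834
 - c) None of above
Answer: b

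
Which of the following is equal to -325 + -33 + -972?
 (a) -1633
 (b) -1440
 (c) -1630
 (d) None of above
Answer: d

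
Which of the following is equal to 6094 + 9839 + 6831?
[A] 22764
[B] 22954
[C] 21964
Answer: A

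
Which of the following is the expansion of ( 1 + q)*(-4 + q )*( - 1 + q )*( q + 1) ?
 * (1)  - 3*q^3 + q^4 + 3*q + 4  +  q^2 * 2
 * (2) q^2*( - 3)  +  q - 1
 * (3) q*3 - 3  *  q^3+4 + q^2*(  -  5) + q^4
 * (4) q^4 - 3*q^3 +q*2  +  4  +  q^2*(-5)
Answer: 3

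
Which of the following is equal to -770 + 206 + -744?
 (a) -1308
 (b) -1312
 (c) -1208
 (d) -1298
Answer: a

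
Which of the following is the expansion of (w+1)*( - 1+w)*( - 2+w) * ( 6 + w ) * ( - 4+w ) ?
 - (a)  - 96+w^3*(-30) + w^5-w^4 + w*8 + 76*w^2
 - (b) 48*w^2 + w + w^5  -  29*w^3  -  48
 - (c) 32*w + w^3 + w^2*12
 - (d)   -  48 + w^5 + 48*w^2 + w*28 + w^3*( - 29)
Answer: d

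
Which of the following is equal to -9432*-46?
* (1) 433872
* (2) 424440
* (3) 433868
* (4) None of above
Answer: 1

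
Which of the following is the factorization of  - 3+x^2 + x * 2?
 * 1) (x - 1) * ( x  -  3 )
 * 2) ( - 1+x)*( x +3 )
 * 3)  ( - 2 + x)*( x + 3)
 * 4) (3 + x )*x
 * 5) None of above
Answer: 2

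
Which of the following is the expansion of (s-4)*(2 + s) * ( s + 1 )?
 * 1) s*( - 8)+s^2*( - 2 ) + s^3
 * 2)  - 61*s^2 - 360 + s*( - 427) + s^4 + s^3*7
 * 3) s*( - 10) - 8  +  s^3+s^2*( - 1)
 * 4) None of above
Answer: 3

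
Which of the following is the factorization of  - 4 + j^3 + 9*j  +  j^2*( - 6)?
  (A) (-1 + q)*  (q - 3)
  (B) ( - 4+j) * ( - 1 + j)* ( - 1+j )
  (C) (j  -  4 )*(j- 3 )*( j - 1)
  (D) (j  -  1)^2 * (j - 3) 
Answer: B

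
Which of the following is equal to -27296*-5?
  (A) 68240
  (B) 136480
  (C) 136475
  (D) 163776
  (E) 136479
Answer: B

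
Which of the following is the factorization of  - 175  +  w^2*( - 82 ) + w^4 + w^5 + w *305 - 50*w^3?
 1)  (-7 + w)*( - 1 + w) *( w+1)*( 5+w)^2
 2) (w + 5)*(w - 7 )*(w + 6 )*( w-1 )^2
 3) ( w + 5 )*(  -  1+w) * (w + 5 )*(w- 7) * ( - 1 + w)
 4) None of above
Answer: 3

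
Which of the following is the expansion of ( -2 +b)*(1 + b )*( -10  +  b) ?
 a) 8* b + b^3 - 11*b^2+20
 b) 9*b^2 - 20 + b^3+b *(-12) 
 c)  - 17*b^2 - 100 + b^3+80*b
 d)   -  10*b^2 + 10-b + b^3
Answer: a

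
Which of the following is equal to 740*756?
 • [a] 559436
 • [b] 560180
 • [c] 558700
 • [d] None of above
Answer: d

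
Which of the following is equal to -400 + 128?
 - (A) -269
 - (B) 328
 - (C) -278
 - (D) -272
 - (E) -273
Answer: D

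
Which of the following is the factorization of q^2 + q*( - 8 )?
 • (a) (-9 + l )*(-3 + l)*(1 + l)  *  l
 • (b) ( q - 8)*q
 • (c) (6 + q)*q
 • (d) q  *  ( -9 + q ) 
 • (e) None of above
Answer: b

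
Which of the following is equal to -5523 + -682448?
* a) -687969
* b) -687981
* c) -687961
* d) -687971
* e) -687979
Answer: d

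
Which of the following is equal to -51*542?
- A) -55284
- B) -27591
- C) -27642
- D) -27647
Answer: C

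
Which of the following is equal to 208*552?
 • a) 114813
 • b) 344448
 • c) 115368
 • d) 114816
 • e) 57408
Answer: d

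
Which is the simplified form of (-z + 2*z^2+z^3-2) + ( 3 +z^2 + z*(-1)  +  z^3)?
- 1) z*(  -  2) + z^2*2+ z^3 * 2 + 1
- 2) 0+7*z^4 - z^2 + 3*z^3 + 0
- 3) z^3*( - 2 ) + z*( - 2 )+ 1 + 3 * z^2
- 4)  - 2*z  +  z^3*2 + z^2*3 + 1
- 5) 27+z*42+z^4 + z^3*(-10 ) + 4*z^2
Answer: 4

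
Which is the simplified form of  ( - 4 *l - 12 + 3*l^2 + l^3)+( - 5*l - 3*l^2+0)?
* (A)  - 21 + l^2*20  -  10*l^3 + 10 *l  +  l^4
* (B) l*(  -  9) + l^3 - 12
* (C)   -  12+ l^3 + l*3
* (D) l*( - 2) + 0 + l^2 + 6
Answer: B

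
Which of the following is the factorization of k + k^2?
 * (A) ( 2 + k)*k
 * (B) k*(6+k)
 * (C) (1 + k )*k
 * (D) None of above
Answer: C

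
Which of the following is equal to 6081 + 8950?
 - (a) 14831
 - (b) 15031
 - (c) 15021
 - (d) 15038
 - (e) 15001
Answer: b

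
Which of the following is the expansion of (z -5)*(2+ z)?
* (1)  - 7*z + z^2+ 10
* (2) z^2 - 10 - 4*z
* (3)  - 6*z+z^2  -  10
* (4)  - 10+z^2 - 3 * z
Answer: 4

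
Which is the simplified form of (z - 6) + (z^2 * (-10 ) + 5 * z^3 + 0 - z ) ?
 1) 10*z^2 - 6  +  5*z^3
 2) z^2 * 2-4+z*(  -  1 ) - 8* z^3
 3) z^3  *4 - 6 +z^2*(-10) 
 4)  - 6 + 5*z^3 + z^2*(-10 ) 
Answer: 4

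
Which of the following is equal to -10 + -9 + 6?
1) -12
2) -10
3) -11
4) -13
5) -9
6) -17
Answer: 4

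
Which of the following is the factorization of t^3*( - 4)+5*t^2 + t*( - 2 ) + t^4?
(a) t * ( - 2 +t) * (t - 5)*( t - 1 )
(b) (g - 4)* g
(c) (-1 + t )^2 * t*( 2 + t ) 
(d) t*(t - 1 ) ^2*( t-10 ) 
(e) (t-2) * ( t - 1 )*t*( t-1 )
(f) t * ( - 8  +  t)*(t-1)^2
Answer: e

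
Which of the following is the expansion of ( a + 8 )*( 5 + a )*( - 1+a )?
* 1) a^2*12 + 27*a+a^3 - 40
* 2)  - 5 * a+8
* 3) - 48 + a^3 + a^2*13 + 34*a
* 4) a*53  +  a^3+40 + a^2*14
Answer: 1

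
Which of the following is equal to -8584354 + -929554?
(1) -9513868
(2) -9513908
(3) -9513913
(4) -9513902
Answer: 2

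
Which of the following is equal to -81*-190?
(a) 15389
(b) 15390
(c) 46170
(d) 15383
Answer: b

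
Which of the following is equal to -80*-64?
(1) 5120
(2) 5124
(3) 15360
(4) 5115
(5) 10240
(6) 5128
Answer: 1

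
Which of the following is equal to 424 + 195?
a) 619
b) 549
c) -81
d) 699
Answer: a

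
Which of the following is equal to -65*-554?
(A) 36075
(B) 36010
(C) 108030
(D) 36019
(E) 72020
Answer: B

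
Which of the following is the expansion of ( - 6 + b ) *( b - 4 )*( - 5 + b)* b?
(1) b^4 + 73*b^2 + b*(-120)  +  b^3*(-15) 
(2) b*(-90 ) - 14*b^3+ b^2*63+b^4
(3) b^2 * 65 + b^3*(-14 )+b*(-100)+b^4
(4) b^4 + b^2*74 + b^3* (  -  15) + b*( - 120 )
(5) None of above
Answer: 4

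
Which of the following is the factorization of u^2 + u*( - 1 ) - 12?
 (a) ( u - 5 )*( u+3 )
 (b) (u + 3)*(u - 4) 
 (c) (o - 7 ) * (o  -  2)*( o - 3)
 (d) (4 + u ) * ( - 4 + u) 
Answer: b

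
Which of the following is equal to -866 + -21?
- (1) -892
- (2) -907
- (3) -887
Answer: 3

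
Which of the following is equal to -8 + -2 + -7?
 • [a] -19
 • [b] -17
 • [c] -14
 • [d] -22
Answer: b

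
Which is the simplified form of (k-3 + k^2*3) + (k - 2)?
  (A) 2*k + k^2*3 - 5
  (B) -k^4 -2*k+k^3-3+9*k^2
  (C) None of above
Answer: A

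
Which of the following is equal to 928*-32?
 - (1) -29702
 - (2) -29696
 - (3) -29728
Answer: 2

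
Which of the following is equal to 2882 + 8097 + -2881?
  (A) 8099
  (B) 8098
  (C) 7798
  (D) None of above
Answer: B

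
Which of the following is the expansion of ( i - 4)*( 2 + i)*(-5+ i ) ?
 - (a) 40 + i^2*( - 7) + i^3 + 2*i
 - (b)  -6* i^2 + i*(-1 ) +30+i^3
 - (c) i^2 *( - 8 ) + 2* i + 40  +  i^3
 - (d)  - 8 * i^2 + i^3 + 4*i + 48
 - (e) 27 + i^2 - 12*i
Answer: a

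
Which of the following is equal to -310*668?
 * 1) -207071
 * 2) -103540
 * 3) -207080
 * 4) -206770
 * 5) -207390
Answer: 3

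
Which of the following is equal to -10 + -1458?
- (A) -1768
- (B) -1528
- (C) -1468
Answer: C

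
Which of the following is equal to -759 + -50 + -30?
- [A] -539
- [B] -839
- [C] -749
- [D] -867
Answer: B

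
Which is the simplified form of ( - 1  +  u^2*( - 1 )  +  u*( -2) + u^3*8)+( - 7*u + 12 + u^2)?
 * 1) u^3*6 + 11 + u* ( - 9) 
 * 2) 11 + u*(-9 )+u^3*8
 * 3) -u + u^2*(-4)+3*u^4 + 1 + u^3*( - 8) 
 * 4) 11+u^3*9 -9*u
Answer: 2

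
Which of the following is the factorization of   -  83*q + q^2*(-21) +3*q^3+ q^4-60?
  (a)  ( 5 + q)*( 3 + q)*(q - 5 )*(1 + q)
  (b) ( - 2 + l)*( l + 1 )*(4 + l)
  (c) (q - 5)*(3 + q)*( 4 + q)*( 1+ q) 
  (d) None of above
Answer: c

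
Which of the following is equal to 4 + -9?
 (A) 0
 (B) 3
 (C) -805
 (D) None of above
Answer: D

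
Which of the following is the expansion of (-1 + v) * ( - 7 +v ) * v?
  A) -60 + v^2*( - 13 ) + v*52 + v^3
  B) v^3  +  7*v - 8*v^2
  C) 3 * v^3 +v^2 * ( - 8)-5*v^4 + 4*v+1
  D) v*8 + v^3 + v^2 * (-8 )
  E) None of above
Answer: B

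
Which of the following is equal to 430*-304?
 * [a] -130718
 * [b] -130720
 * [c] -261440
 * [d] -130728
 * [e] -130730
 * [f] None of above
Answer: b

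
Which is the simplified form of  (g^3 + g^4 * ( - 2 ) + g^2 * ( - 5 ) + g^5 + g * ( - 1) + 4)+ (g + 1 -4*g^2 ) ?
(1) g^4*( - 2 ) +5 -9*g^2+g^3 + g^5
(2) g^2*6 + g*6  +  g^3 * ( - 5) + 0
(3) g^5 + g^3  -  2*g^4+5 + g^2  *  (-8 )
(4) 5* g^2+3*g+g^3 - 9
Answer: 1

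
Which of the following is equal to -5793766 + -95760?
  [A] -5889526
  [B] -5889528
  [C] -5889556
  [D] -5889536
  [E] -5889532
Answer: A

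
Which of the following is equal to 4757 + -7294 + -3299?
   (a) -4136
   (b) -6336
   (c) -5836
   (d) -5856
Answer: c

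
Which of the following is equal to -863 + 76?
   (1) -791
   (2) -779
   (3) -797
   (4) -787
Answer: 4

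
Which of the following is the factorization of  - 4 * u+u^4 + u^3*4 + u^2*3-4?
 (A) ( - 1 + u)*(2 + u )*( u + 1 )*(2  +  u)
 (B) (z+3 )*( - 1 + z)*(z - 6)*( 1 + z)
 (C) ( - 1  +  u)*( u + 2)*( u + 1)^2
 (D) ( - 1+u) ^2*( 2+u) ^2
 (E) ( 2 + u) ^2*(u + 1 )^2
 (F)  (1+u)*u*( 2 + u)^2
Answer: A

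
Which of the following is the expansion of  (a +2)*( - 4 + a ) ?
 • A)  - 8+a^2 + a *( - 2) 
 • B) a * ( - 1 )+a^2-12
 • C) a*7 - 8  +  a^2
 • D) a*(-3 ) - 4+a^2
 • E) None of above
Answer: A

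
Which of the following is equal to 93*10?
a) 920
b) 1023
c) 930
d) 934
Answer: c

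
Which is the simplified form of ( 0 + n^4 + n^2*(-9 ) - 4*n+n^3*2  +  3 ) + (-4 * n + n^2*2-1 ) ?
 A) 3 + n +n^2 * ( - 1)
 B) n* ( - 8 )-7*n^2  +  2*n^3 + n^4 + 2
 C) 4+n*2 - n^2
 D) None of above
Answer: B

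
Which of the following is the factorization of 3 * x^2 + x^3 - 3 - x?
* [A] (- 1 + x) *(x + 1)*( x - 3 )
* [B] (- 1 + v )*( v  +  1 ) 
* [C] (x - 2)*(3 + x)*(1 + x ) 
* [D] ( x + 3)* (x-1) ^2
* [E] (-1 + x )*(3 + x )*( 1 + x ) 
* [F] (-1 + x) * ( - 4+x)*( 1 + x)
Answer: E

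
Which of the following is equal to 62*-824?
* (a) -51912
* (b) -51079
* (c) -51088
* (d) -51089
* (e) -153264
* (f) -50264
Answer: c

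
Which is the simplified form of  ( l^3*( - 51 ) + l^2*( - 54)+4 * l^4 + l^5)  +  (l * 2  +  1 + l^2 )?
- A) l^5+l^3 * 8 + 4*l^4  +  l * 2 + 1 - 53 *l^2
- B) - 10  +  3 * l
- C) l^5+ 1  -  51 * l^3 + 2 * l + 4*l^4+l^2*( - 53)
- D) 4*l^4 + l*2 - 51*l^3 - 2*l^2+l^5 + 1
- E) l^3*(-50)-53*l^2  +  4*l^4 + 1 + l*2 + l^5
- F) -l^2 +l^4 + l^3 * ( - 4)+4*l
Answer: C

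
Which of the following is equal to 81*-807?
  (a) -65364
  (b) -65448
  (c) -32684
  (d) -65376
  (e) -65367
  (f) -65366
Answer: e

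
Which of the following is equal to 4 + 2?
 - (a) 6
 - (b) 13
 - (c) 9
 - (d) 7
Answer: a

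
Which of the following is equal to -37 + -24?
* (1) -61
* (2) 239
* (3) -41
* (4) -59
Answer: 1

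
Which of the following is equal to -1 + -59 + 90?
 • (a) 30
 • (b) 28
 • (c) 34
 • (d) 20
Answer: a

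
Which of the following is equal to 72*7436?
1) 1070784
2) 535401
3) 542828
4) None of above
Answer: 4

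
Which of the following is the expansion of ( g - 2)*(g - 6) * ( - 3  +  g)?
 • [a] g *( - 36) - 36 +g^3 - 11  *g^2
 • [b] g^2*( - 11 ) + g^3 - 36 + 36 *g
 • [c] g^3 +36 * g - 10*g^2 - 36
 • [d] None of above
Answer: b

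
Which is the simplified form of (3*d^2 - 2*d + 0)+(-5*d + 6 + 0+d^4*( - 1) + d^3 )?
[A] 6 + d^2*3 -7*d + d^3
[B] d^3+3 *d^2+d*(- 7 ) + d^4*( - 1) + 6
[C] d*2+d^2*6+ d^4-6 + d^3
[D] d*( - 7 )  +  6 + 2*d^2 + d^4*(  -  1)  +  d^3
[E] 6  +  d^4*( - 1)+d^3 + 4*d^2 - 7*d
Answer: B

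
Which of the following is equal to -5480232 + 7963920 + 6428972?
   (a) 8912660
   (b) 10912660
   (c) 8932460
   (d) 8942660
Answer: a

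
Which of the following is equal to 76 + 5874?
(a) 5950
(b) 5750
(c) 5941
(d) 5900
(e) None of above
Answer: a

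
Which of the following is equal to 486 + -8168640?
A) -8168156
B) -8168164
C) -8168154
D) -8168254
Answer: C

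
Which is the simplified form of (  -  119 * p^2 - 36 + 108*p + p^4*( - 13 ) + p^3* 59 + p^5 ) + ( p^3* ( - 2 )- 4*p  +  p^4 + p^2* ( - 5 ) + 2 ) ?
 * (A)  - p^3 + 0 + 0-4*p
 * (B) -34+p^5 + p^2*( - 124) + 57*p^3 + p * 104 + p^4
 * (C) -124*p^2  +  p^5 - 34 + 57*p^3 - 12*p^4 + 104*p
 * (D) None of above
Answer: C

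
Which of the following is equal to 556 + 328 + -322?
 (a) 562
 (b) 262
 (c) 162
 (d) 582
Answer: a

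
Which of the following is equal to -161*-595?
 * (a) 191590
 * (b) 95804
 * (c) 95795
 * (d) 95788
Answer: c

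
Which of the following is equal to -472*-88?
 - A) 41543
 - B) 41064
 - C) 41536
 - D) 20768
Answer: C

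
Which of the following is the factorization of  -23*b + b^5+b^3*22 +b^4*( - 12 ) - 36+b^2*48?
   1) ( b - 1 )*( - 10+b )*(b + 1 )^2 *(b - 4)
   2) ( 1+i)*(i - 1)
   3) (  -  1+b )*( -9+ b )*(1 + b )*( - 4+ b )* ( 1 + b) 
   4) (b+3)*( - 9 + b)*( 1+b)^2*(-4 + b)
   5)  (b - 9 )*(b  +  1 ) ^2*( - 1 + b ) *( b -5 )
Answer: 3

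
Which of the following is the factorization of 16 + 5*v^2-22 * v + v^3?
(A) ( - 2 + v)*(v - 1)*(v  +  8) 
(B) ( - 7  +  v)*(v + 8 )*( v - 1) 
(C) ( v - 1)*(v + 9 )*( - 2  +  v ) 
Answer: A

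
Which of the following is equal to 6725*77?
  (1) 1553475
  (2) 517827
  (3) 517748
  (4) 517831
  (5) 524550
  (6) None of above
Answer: 6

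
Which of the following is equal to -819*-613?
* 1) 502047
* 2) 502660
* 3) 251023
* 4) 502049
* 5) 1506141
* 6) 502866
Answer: 1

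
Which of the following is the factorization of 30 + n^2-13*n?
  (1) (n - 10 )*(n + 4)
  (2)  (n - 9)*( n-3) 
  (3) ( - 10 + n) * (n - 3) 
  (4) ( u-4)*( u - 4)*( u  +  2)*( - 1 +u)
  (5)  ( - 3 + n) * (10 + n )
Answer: 3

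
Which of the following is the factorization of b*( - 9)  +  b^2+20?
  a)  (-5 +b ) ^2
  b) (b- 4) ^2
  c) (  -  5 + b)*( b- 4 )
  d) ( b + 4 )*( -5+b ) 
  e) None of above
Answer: c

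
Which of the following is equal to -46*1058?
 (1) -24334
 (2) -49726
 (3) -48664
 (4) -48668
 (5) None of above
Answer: 4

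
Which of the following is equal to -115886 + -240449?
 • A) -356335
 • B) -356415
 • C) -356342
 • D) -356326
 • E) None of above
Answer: A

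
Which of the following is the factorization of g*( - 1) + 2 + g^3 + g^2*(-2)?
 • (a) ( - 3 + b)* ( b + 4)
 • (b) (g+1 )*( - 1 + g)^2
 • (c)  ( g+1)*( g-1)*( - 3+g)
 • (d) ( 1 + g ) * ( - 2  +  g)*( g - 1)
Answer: d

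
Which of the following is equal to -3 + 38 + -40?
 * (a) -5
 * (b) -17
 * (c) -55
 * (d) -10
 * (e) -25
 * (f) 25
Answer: a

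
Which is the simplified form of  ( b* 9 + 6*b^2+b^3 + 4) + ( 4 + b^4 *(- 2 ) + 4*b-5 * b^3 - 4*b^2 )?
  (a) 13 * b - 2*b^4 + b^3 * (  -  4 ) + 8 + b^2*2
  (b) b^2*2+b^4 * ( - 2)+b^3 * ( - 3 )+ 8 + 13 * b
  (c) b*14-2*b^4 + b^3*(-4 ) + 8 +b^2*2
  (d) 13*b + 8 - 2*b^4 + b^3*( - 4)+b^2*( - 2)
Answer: a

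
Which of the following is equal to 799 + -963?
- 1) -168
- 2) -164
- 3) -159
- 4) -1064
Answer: 2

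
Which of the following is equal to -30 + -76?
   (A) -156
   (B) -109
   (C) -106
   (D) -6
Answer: C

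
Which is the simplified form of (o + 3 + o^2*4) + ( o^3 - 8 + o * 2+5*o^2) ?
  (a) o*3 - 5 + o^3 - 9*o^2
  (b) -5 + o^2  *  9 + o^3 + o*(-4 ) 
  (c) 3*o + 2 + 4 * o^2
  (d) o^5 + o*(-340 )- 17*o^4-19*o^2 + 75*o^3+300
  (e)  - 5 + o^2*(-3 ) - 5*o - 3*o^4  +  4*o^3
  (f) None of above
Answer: f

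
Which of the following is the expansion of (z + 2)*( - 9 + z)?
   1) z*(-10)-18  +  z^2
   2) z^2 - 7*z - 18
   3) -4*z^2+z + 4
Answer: 2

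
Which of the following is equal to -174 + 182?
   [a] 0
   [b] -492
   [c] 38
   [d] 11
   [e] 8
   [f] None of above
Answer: e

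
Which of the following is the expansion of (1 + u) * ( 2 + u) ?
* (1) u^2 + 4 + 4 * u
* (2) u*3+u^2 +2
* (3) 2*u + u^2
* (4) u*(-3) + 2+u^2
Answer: 2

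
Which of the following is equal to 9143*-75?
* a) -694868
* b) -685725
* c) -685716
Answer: b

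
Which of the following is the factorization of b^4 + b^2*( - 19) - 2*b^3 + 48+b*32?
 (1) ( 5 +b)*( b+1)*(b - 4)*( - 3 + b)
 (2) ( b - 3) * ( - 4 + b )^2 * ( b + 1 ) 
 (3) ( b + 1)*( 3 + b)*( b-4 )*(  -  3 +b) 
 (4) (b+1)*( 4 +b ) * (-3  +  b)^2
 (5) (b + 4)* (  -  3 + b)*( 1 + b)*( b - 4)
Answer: 5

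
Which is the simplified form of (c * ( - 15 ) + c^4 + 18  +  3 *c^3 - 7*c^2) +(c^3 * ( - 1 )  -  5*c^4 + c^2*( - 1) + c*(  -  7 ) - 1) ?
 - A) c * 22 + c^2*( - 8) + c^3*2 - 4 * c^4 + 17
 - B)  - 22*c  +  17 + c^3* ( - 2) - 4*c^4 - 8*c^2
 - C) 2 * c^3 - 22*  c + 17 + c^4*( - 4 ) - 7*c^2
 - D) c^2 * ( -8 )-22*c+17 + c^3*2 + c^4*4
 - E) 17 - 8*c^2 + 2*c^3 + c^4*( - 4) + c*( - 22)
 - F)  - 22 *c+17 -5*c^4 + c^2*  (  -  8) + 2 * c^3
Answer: E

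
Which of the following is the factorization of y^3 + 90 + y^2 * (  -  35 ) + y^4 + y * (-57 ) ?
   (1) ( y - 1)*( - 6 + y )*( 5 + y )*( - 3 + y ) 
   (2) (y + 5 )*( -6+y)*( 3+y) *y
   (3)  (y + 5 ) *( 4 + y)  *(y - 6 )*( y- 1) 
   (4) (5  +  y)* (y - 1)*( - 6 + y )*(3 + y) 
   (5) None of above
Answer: 4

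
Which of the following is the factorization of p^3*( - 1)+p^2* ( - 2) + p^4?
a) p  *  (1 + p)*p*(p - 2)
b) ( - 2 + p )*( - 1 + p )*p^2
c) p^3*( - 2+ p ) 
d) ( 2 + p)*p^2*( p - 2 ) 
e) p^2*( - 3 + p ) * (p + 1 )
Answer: a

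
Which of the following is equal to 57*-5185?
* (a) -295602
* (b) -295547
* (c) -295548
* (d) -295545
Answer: d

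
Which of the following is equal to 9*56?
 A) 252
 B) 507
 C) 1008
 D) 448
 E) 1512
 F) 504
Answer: F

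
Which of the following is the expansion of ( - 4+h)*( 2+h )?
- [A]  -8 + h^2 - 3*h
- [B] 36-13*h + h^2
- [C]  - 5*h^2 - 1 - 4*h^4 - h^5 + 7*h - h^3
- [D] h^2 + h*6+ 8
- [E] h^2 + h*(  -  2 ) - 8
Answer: E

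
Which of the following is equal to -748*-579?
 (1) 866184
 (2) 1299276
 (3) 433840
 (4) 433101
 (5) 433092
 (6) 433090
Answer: 5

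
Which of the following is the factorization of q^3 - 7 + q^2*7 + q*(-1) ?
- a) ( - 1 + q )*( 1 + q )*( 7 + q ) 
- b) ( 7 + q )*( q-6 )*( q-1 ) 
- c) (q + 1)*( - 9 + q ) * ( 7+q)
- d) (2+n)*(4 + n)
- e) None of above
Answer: a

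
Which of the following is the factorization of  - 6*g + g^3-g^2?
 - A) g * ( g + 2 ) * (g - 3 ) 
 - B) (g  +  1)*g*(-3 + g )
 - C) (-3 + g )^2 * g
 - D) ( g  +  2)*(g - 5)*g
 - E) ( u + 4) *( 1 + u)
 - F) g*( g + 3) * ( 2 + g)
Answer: A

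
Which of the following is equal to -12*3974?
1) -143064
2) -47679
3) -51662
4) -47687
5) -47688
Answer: 5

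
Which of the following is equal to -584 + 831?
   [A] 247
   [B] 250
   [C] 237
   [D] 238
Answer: A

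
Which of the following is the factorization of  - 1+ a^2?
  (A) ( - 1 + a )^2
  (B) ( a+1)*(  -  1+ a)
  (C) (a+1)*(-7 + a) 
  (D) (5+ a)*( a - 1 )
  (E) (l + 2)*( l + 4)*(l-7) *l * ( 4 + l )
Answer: B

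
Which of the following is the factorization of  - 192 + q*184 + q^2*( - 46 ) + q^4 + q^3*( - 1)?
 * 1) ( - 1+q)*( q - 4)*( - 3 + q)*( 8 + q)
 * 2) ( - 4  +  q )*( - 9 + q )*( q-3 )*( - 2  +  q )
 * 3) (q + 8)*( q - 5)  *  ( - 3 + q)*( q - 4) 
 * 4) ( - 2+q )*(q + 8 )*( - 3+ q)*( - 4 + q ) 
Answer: 4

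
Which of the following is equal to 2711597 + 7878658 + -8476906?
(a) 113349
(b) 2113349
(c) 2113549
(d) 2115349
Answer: b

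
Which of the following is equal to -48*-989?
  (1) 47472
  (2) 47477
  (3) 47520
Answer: 1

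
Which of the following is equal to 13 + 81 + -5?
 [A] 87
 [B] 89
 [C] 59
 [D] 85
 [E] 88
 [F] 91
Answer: B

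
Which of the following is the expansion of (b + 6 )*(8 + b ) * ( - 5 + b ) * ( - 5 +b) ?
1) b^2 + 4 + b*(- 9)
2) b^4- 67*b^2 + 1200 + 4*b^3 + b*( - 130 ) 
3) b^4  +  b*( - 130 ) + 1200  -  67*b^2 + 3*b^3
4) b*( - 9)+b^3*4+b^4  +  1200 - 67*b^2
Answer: 2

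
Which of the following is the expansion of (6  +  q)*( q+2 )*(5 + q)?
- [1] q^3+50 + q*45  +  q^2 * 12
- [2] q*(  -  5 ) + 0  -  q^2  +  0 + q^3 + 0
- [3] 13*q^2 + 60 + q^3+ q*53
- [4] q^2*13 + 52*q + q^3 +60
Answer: 4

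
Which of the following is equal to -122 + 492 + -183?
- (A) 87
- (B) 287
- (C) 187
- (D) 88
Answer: C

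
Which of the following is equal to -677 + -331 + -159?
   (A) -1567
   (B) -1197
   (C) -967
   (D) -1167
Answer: D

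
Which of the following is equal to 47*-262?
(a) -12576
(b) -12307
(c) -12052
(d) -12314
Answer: d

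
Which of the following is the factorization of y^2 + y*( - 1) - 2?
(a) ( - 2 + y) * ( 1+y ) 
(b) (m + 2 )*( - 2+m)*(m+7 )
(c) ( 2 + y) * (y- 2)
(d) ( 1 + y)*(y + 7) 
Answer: a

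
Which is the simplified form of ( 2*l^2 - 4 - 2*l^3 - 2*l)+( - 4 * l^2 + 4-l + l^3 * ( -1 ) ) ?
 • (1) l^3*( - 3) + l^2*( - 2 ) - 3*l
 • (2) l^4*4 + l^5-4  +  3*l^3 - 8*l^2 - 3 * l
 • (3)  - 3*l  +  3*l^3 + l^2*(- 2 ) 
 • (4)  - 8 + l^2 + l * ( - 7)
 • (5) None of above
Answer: 1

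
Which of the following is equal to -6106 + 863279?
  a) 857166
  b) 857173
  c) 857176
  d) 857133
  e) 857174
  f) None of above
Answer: b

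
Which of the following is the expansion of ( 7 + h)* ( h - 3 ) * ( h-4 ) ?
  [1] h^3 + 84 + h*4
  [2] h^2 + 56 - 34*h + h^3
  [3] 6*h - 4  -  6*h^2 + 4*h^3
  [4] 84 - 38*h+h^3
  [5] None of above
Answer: 5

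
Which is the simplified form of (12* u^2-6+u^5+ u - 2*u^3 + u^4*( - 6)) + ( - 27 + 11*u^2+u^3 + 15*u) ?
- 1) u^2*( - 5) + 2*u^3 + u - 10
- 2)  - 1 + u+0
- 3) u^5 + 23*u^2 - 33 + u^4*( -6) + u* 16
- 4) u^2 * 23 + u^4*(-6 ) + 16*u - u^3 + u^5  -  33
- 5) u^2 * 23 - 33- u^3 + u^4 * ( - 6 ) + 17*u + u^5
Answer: 4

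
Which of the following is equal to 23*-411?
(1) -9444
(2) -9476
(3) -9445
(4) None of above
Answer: 4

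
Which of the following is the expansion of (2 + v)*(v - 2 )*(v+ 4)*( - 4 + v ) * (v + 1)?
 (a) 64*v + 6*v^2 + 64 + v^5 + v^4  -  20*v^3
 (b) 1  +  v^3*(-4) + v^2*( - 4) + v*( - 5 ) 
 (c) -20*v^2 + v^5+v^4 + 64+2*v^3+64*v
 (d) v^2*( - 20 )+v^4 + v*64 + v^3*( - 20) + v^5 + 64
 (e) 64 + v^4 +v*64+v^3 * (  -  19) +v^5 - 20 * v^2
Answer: d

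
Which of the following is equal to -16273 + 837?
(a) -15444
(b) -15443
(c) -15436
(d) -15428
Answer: c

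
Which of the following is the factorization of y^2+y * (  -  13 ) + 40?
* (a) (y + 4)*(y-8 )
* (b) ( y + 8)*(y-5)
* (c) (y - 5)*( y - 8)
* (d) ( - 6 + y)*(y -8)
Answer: c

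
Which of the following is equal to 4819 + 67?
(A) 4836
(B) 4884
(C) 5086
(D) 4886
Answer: D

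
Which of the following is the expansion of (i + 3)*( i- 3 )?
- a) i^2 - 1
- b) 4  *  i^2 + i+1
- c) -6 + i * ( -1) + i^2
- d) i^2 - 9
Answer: d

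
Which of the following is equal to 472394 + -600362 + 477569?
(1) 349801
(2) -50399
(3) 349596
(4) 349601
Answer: 4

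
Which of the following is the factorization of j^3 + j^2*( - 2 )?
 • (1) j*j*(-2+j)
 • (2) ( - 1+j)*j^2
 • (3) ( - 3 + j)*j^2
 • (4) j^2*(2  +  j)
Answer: 1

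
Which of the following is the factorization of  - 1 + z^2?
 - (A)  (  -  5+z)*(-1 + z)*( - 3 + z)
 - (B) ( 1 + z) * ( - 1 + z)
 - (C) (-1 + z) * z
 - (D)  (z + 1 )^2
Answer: B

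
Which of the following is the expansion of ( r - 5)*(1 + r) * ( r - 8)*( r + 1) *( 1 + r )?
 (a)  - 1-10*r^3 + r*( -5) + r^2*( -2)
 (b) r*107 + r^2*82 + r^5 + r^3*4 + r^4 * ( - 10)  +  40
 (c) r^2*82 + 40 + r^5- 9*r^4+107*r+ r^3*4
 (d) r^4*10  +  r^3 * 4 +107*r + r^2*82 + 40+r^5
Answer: b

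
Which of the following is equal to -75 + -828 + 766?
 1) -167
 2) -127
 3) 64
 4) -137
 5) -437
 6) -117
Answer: 4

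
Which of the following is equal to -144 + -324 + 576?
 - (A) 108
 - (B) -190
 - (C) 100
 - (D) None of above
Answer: A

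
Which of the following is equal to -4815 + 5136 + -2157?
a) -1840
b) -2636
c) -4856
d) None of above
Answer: d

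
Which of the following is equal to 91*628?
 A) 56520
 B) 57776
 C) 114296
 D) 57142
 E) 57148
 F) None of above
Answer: E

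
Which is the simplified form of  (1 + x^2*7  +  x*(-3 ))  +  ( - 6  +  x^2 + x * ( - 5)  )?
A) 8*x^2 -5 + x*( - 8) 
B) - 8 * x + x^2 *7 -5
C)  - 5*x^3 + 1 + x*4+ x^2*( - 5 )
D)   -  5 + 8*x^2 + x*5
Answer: A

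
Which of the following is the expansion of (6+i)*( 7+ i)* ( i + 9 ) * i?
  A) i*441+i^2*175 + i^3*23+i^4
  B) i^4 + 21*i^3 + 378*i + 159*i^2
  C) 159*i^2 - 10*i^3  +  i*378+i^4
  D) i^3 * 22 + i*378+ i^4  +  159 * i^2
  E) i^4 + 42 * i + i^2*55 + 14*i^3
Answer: D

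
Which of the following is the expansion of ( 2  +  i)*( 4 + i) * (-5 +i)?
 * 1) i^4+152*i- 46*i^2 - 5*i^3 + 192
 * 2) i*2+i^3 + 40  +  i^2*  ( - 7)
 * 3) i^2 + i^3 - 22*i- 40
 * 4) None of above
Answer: 3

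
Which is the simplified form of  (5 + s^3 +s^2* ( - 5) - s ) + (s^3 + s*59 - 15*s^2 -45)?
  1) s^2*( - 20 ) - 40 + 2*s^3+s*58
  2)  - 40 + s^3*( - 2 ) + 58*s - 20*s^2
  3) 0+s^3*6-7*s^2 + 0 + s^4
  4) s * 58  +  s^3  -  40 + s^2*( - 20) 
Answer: 1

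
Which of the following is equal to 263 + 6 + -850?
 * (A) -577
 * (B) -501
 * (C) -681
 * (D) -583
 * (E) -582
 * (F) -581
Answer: F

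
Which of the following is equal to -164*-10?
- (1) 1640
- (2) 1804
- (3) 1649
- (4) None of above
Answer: 1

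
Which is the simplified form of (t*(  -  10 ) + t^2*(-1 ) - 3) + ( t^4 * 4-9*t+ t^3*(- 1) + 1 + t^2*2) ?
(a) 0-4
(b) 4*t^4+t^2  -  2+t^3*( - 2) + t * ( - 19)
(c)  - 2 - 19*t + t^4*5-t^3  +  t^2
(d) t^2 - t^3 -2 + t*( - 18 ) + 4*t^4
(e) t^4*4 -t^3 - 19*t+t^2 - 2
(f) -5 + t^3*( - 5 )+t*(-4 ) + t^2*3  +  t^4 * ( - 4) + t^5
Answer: e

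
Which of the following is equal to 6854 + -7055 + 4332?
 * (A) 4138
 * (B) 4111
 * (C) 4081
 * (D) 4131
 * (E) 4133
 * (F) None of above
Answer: D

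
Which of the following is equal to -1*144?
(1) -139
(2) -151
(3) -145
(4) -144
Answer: 4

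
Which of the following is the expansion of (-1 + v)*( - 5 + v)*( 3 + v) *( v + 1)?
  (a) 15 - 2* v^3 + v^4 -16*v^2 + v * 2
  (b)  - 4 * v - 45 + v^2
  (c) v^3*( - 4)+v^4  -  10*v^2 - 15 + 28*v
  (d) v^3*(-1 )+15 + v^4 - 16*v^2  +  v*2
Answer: a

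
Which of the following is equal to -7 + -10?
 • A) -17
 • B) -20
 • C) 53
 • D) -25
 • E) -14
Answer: A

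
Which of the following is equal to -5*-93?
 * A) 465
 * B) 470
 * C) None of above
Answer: A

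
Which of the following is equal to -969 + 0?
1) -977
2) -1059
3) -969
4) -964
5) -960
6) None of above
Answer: 3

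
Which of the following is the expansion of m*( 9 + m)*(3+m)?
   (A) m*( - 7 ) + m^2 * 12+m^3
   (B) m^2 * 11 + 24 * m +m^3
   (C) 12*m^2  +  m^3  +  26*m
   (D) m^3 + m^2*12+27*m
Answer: D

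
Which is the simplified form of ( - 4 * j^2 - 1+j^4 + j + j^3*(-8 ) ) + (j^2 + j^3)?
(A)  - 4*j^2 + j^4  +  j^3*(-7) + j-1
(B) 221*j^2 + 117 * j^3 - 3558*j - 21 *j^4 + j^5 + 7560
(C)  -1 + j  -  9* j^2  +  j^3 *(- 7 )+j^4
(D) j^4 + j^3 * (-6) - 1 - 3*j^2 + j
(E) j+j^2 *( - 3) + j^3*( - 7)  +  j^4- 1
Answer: E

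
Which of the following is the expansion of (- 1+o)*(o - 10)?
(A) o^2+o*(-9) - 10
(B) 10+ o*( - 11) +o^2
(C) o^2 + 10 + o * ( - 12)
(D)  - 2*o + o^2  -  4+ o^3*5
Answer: B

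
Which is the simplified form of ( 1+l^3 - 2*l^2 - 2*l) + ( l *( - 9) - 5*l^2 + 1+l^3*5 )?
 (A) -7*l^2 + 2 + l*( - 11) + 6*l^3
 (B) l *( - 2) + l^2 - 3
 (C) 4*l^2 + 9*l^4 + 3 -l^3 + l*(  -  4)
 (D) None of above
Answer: A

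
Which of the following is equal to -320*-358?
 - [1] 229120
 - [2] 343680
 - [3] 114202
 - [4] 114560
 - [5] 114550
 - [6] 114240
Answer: 4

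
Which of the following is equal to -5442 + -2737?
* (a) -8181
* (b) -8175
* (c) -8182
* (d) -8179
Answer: d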